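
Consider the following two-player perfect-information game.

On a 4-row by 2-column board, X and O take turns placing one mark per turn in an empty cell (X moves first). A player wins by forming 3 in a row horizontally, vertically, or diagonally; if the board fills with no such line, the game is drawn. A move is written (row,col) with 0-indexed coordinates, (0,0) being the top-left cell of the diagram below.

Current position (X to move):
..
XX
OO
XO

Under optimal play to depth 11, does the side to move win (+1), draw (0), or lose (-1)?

value(../XX/OO/XO, X) = 0

[../XX/OO/XO] X move#1: (0,0):+0/X./XX/OO/XO*, (0,1):+0/.X/XX/OO/XO
[X./XX/OO/XO] O move#2: (0,1):+0/XO/XX/OO/XO*
[XO/XX/OO/XO] end (terminal +0, X#3); searched ../XX/OO/XO to 11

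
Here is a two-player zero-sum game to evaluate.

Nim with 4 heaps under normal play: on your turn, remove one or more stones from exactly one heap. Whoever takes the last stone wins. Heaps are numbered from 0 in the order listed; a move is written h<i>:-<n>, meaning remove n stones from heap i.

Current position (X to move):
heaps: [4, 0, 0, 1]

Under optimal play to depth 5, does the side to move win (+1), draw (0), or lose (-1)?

[(4,0,0,1)] X move#1: h0:-1:-1/(3,0,0,1), h0:-2:-1/(2,0,0,1), h0:-3:+1/(1,0,0,1)*, h0:-4:-1/(0,0,0,1), h3:-1:-1/(4,0,0,0)
[(1,0,0,1)] O move#2: h0:-1:-1/(0,0,0,1)*, h3:-1:-1/(1,0,0,0)
[(0,0,0,1)] X move#3: h3:-1:+1/(0,0,0,0)*
[(0,0,0,0)] end (terminal -1, O#4); searched (4,0,0,1) to 5

value((4,0,0,1), X) = +1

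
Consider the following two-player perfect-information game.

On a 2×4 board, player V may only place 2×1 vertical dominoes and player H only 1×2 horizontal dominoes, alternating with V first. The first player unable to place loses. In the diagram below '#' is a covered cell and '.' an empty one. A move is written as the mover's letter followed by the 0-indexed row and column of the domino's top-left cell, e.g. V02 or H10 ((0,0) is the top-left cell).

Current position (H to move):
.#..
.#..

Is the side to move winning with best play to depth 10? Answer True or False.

[.#../.#..] H move#1: H02:+1/.###/.#..*, H12:+1/.#../.###
[.###/.#..] V move#2: V00:-1/####/##..*
[####/##..] H move#3: H12:+1/####/####*
[####/####] end (terminal -1, V#4); searched .#../.#.. to 10

H winning at [.#../.#..]: True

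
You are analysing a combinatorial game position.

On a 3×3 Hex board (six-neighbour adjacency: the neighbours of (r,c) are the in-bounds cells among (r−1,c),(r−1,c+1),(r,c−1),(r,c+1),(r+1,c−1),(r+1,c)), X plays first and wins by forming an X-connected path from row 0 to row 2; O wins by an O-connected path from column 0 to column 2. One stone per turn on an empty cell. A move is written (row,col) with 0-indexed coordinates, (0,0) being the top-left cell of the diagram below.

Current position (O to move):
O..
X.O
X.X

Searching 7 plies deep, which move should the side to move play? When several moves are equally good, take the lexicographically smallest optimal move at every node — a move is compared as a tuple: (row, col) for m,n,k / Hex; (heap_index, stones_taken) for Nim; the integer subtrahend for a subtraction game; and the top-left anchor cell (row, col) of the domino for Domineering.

O's best at [O../X.O/X.X]: (0,1)

p1 O@[O../X.O/X.X]: (0,1)[OO./X.O/X.X]+1* (0,2)[O.O/X.O/X.X]-1 (1,1)[O../XOO/X.X]-1 (2,1)[O../X.O/XOX]-1
p2 X@[OO./X.O/X.X]: (0,2)[OOX/X.O/X.X]-1* (1,1)[OO./XXO/X.X]-1 (2,1)[OO./X.O/XXX]-1
p3 O@[OOX/X.O/X.X]: (1,1)[OOX/XOO/X.X]+1* (2,1)[OOX/X.O/XOX]-1
p4 X@[OOX/XOO/X.X] terminal -1; root [O../X.O/X.X] d7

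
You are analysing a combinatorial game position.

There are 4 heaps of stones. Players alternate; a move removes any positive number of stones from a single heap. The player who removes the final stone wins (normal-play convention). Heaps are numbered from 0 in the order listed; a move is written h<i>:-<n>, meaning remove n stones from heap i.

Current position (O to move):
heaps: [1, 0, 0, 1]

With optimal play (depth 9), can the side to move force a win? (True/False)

O winning at [(1,0,0,1)]: False

[(1,0,0,1)] O move#1: h0:-1:-1/(0,0,0,1)*, h3:-1:-1/(1,0,0,0)
[(0,0,0,1)] X move#2: h3:-1:+1/(0,0,0,0)*
[(0,0,0,0)] end (terminal -1, O#3); searched (1,0,0,1) to 9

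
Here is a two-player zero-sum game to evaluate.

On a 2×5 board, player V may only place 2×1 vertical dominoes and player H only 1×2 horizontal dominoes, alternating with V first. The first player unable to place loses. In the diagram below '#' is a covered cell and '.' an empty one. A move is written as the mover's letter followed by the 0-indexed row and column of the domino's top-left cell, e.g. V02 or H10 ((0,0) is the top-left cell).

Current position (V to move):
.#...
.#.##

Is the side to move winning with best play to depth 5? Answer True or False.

ply 1, V at .#.../.#.## | V00=-1→##.../##.##; V02=+1→.##../.####*
ply 2, H at .##../.#### | H03=-1→.####/.####*
ply 3, V at .####/.#### | V00=+1→#####/#####*
ply 4: #####/##### is terminal -1 (H); from .#.../.#.## depth 5

V winning at [.#.../.#.##]: True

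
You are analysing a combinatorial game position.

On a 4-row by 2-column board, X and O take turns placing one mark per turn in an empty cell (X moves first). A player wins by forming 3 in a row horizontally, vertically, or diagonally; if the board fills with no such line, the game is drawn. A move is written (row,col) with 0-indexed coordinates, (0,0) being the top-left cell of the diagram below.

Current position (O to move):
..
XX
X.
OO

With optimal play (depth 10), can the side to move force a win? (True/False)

ply 1, O at ../XX/X./OO | (0,0)=+0→O./XX/X./OO*; (0,1)=-1→.O/XX/X./OO; (2,1)=-1→../XX/XO/OO
ply 2, X at O./XX/X./OO | (0,1)=+0→OX/XX/X./OO*; (2,1)=+0→O./XX/XX/OO
ply 3, O at OX/XX/X./OO | (2,1)=+0→OX/XX/XO/OO*
ply 4: OX/XX/XO/OO is terminal +0 (X); from ../XX/X./OO depth 10

O winning at [../XX/X./OO]: False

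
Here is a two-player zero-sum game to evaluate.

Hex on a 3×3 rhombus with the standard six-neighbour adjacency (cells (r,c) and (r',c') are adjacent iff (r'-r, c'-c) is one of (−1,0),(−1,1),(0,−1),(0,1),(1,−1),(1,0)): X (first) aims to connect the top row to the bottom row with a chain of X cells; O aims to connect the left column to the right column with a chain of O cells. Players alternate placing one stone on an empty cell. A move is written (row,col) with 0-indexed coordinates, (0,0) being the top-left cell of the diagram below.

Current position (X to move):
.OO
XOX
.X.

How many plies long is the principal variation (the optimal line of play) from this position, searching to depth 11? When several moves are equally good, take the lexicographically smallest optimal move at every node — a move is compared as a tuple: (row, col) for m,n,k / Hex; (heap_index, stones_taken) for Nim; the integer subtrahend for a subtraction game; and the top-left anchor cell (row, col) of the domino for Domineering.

ply 1, X at .OO/XOX/.X. | (0,0)=-1→XOO/XOX/.X.*; (2,0)=-1→.OO/XOX/XX.; (2,2)=-1→.OO/XOX/.XX
ply 2, O at XOO/XOX/.X. | (2,0)=+1→XOO/XOX/OX.*; (2,2)=-1→XOO/XOX/.XO
ply 3: XOO/XOX/OX. is terminal -1 (X); from .OO/XOX/.X. depth 11

PV length from [.OO/XOX/.X.]: 2 plies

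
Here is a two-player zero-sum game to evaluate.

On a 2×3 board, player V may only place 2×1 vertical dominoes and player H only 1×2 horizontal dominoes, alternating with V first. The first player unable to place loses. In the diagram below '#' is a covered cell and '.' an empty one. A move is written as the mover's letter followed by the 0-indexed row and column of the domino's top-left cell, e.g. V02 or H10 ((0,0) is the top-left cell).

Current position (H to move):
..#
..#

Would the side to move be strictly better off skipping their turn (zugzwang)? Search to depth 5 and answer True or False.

[..#/..#] H move#1: H00:+1/###/..#*, H10:+1/..#/###
[###/..#] end (terminal -1, V#2); searched ..#/..# to 5
pass branch (V moves first from the same position):
  | [..#/..#] V move#1: V00:+1/#.#/#.#*, V01:+1/.##/.##
  | [#.#/#.#] end (terminal -1, H#2); searched ..#/..# to 5
H moving scores +1; H passing scores -1

zugzwang(..#/..#, H) = False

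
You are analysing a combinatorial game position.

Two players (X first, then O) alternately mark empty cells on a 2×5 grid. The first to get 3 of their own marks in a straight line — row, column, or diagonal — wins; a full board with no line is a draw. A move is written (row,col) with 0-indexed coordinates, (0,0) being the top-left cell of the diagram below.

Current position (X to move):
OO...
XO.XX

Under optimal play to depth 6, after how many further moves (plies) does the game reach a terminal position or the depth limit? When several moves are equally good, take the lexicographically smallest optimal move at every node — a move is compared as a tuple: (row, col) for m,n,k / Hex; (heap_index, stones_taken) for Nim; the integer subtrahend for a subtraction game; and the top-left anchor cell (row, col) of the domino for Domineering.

PV length from [OO.../XO.XX]: 1 ply

p1 X@[OO.../XO.XX]: (0,2)[OOX../XO.XX]+0 (0,3)[OO.X./XO.XX]-1 (0,4)[OO..X/XO.XX]-1 (1,2)[OO.../XOXXX]+1*
p2 O@[OO.../XOXXX] terminal -1; root [OO.../XO.XX] d6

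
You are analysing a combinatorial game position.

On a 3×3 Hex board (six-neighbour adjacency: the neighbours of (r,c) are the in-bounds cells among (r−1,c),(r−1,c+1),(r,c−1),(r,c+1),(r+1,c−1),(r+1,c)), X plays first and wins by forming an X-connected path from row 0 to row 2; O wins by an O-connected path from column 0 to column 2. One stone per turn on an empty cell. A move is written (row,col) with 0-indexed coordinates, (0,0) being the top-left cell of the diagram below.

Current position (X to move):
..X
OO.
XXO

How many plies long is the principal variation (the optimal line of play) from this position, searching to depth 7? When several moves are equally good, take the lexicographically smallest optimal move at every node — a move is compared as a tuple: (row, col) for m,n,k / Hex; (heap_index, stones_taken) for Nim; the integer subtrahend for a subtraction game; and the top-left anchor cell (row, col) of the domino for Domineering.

[..X/OO./XXO] X move#1: (0,0):-1/X.X/OO./XXO, (0,1):-1/.XX/OO./XXO, (1,2):+1/..X/OOX/XXO*
[..X/OOX/XXO] end (terminal -1, O#2); searched ..X/OO./XXO to 7

PV length from [..X/OO./XXO]: 1 ply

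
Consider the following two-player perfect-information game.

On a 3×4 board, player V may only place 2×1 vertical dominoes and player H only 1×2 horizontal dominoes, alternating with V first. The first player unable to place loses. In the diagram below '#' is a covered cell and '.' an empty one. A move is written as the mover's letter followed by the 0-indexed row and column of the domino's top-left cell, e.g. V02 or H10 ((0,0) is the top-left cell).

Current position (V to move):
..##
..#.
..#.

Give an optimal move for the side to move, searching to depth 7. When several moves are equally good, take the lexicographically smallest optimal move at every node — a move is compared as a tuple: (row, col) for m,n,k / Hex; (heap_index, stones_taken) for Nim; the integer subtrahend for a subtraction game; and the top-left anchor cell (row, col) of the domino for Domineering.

V's best at [..##/..#./..#.]: V00

ply 1, V at ..##/..#./..#. | V00=+1→#.##/#.#./..#.*; V01=+1→.###/.##./..#.; V10=+1→..##/#.#./#.#.; V11=+1→..##/.##./.##.; V13=-1→..##/..##/..##
ply 2, H at #.##/#.#./..#. | H20=-1→#.##/#.#./###.*
ply 3, V at #.##/#.#./###. | V01=+1→####/###./###.*; V13=+1→#.##/#.##/####
ply 4: ####/###./###. is terminal -1 (H); from ..##/..#./..#. depth 7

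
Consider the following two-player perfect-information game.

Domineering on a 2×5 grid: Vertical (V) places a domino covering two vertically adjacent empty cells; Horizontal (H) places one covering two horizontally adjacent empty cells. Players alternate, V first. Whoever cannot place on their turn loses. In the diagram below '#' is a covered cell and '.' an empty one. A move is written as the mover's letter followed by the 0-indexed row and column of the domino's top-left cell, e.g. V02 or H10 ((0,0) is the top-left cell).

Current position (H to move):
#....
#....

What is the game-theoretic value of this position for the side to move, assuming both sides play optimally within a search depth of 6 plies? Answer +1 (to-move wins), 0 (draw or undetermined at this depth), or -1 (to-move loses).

value(#..../#...., H) = +1

p1 H@[#..../#....]: H01[###../#....]-1 H02[#.##./#....]+1* H03[#..##/#....]-1 H11[#..../###..]-1 H12[#..../#.##.]+1 H13[#..../#..##]-1
p2 V@[#.##./#....]: V01[####./##...]-1* V04[#.###/#...#]-1
p3 H@[####./##...]: H12[####./####.]-1 H13[####./##.##]+1*
p4 V@[####./##.##] terminal -1; root [#..../#....] d6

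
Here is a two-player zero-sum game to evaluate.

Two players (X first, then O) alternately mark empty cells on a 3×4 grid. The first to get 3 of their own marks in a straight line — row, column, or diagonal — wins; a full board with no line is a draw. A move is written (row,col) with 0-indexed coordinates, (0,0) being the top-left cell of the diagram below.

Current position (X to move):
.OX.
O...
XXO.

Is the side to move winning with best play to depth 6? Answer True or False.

ply 1, X at .OX./O.../XXO. | (0,0)=+0→XOX./O.../XXO.; (0,3)=+1→.OXX/O.../XXO.*; (1,1)=+1→.OX./OX../XXO.; (1,2)=+1→.OX./O.X./XXO.; (1,3)=-1→.OX./O..X/XXO.; (2,3)=-1→.OX./O.../XXOX
ply 2, O at .OXX/O.../XXO. | (0,0)=-1→OOXX/O.../XXO.*; (1,1)=-1→.OXX/OO../XXO.; (1,2)=-1→.OXX/O.O./XXO.; (1,3)=-1→.OXX/O..O/XXO.; (2,3)=-1→.OXX/O.../XXOO
ply 3, X at OOXX/O.../XXO. | (1,1)=+1→OOXX/OX../XXO.*; (1,2)=+1→OOXX/O.X./XXO.; (1,3)=-1→OOXX/O..X/XXO.; (2,3)=-1→OOXX/O.../XXOX
ply 4: OOXX/OX../XXO. is terminal -1 (O); from .OX./O.../XXO. depth 6

X winning at [.OX./O.../XXO.]: True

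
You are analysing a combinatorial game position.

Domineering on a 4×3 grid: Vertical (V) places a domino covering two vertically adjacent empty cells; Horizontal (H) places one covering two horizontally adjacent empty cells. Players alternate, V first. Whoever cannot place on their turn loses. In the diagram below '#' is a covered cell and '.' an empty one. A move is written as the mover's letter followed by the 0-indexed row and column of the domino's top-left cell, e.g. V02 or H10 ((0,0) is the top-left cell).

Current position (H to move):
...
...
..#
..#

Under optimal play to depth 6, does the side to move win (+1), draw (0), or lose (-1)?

[.../.../..#/..#] H move#1: H00:-1/##./.../..#/..#*, H01:-1/.##/.../..#/..#, H10:-1/.../##./..#/..#, H11:-1/.../.##/..#/..#, H20:-1/.../.../###/..#, H30:-1/.../.../..#/###
[##./.../..#/..#] V move#2: V02:-1/###/..#/..#/..#, V10:+1/##./#../#.#/..#*, V11:+1/##./.#./.##/..#, V20:+1/##./.../#.#/#.#, V21:+1/##./.../.##/.##
[##./#../#.#/..#] H move#3: H11:-1/##./###/#.#/..#*, H30:-1/##./#../#.#/###
[##./###/#.#/..#] V move#4: V21:+1/##./###/###/.##*
[##./###/###/.##] end (terminal -1, H#5); searched .../.../..#/..# to 6

value(.../.../..#/..#, H) = -1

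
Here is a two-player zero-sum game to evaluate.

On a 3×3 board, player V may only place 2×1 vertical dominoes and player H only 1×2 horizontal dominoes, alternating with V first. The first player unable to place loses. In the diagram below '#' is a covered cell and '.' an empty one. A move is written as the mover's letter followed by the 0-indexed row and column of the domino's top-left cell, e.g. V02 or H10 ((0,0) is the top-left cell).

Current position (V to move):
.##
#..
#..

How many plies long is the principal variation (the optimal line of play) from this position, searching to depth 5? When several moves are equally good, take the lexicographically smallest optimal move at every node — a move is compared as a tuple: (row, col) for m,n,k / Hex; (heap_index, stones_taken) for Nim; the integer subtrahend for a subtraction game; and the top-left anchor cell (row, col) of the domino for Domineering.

PV length from [.##/#../#..]: 1 ply

p1 V@[.##/#../#..]: V11[.##/##./##.]+1* V12[.##/#.#/#.#]+1
p2 H@[.##/##./##.] terminal -1; root [.##/#../#..] d5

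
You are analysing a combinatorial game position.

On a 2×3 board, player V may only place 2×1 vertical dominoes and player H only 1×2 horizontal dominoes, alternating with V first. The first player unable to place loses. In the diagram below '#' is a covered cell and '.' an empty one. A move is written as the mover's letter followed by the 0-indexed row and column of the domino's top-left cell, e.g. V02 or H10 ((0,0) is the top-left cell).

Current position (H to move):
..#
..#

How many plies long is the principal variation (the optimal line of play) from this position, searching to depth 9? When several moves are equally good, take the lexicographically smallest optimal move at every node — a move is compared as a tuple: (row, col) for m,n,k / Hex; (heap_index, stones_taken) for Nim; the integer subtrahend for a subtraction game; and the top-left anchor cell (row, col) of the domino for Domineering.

p1 H@[..#/..#]: H00[###/..#]+1* H10[..#/###]+1
p2 V@[###/..#] terminal -1; root [..#/..#] d9

PV length from [..#/..#]: 1 ply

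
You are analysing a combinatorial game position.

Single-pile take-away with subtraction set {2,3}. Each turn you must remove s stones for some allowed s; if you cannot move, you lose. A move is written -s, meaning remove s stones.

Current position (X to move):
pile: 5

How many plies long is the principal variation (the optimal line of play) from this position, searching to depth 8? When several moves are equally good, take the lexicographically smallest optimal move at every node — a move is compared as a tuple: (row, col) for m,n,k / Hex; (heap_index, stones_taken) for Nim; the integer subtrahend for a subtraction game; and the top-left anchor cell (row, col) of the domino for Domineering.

ply 1, X at 5 | -2=-1→3*; -3=-1→2
ply 2, O at 3 | -2=+1→1*; -3=+1→0
ply 3: 1 is terminal -1 (X); from 5 depth 8

PV length from [5]: 2 plies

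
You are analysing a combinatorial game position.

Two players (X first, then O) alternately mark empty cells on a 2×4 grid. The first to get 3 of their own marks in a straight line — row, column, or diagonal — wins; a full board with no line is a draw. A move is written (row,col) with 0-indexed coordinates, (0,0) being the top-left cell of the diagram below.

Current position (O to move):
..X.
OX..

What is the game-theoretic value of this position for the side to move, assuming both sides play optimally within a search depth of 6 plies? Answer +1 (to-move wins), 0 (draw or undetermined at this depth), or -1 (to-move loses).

[..X./OX..] O move#1: (0,0):+0/O.X./OX..*, (0,1):+0/.OX./OX.., (0,3):+0/..XO/OX.., (1,2):-1/..X./OXO., (1,3):-1/..X./OX.O
[O.X./OX..] X move#2: (0,1):+0/OXX./OX..*, (0,3):+0/O.XX/OX.., (1,2):+0/O.X./OXX., (1,3):+0/O.X./OX.X
[OXX./OX..] O move#3: (0,3):+0/OXXO/OX..*, (1,2):-1/OXX./OXO., (1,3):-1/OXX./OX.O
[OXXO/OX..] X move#4: (1,2):+0/OXXO/OXX.*, (1,3):+0/OXXO/OX.X
[OXXO/OXX.] O move#5: (1,3):+0/OXXO/OXXO*
[OXXO/OXXO] end (terminal +0, X#6); searched ..X./OX.. to 6

value(..X./OX.., O) = 0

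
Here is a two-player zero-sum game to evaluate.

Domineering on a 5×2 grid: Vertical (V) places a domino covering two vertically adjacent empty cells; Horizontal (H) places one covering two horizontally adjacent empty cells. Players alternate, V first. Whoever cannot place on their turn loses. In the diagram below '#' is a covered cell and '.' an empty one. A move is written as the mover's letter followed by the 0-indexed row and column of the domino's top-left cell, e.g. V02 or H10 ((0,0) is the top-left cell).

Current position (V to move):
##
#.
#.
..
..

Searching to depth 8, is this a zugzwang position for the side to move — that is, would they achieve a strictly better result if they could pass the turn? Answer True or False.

zugzwang(##/#./#./../.., V) = False

p1 V@[##/#./#./../..]: V11[##/##/##/../..]-1 V21[##/#./##/.#/..]-1 V30[##/#./#./#./#.]+1* V31[##/#./#./.#/.#]+1
p2 H@[##/#./#./#./#.] terminal -1; root [##/#./#./../..] d8
pass branch (H moves first from the same position):
  | p1 H@[##/#./#./../..]: H30[##/#./#./##/..]+1* H40[##/#./#./../##]-1
  | p2 V@[##/#./#./##/..]: V11[##/##/##/##/..]-1*
  | p3 H@[##/##/##/##/..]: H40[##/##/##/##/##]+1*
  | p4 V@[##/##/##/##/##] terminal -1; root [##/#./#./../..] d8
V moving scores +1; V passing scores -1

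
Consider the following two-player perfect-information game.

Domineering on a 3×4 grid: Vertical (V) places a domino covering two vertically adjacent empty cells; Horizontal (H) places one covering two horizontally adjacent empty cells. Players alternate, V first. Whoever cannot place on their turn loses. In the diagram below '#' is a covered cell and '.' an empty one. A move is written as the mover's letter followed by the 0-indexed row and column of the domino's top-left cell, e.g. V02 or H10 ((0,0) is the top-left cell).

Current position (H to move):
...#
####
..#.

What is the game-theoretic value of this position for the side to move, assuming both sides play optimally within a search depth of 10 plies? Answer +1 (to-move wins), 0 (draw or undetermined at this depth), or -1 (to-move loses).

p1 H@[...#/####/..#.]: H00[##.#/####/..#.]+1* H01[.###/####/..#.]+1 H20[...#/####/###.]+1
p2 V@[##.#/####/..#.] terminal -1; root [...#/####/..#.] d10

value(...#/####/..#., H) = +1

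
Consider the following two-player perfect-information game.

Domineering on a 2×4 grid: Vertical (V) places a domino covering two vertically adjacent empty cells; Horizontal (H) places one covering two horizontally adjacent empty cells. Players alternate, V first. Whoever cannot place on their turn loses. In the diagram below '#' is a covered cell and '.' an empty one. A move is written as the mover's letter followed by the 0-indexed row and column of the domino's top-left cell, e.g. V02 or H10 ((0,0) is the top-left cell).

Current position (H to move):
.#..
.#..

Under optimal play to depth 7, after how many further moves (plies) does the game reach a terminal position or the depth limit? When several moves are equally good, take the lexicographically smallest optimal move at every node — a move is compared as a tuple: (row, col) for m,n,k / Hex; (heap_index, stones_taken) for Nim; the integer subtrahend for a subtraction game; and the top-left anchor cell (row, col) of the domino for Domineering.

p1 H@[.#../.#..]: H02[.###/.#..]+1* H12[.#../.###]+1
p2 V@[.###/.#..]: V00[####/##..]-1*
p3 H@[####/##..]: H12[####/####]+1*
p4 V@[####/####] terminal -1; root [.#../.#..] d7

PV length from [.#../.#..]: 3 plies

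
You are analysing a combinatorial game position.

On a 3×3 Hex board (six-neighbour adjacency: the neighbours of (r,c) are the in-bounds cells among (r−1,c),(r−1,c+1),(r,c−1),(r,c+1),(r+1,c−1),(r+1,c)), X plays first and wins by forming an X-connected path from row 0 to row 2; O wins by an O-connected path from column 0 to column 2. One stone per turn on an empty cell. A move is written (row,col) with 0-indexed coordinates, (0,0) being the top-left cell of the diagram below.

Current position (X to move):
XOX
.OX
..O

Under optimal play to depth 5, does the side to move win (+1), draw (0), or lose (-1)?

value(XOX/.OX/..O, X) = +1

ply 1, X at XOX/.OX/..O | (1,0)=+1→XOX/XOX/..O*; (2,0)=+1→XOX/.OX/X.O; (2,1)=+1→XOX/.OX/.XO
ply 2, O at XOX/XOX/..O | (2,0)=-1→XOX/XOX/O.O*; (2,1)=-1→XOX/XOX/.OO
ply 3, X at XOX/XOX/O.O | (2,1)=+1→XOX/XOX/OXO*
ply 4: XOX/XOX/OXO is terminal -1 (O); from XOX/.OX/..O depth 5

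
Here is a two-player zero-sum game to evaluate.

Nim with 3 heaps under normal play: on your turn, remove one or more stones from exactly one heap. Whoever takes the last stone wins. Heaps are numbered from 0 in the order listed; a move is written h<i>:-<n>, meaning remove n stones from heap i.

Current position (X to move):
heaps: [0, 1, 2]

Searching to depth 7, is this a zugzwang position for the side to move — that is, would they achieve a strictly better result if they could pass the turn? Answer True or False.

ply 1, X at (0,1,2) | h1:-1=-1→(0,0,2); h2:-1=+1→(0,1,1)*; h2:-2=-1→(0,1,0)
ply 2, O at (0,1,1) | h1:-1=-1→(0,0,1)*; h2:-1=-1→(0,1,0)
ply 3, X at (0,0,1) | h2:-1=+1→(0,0,0)*
ply 4: (0,0,0) is terminal -1 (O); from (0,1,2) depth 7
if X skipped the turn, O would face:
~ ply 1, O at (0,1,2) | h1:-1=-1→(0,0,2); h2:-1=+1→(0,1,1)*; h2:-2=-1→(0,1,0)
~ ply 2, X at (0,1,1) | h1:-1=-1→(0,0,1)*; h2:-1=-1→(0,1,0)
~ ply 3, O at (0,0,1) | h2:-1=+1→(0,0,0)*
~ ply 4: (0,0,0) is terminal -1 (X); from (0,1,2) depth 7
compare (X): move=+1 vs pass=-1

zugzwang((0,1,2), X) = False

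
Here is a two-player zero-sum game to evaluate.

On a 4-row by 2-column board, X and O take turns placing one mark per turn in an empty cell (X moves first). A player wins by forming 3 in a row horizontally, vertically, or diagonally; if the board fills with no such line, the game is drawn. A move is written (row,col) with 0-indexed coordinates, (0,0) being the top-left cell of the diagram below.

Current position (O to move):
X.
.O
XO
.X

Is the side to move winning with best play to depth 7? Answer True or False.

O winning at [X./.O/XO/.X]: True

p1 O@[X./.O/XO/.X]: (0,1)[XO/.O/XO/.X]+1* (1,0)[X./OO/XO/.X]+0 (3,0)[X./.O/XO/OX]-1
p2 X@[XO/.O/XO/.X] terminal -1; root [X./.O/XO/.X] d7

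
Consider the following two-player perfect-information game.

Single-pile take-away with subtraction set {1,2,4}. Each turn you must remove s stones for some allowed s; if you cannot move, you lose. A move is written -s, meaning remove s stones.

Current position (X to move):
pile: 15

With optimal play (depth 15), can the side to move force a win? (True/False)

p1 X@[15]: -1[14]-1* -2[13]-1 -4[11]-1
p2 O@[14]: -1[13]-1 -2[12]+1* -4[10]-1
p3 X@[12]: -1[11]-1* -2[10]-1 -4[8]-1
p4 O@[11]: -1[10]-1 -2[9]+1* -4[7]-1
p5 X@[9]: -1[8]-1* -2[7]-1 -4[5]-1
p6 O@[8]: -1[7]-1 -2[6]+1* -4[4]-1
p7 X@[6]: -1[5]-1* -2[4]-1 -4[2]-1
p8 O@[5]: -1[4]-1 -2[3]+1* -4[1]-1
p9 X@[3]: -1[2]-1* -2[1]-1
p10 O@[2]: -1[1]-1 -2[0]+1*
p11 X@[0] terminal -1; root [15] d15

X winning at [15]: False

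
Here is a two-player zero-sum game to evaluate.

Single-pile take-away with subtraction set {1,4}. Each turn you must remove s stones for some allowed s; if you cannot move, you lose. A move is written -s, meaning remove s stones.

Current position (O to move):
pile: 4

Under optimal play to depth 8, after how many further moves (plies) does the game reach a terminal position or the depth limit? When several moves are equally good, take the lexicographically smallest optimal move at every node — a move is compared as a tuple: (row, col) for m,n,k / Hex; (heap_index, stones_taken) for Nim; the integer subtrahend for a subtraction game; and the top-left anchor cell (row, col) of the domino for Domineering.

p1 O@[4]: -1[3]-1 -4[0]+1*
p2 X@[0] terminal -1; root [4] d8

PV length from [4]: 1 ply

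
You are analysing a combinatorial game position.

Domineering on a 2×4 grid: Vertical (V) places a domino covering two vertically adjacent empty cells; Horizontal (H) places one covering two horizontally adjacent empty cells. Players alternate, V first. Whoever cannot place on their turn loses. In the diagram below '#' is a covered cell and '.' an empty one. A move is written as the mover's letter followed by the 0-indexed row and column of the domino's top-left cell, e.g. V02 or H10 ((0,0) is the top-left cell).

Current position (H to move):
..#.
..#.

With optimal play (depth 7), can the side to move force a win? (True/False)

[..#./..#.] H move#1: H00:+1/###./..#.*, H10:+1/..#./###.
[###./..#.] V move#2: V03:-1/####/..##*
[####/..##] H move#3: H10:+1/####/####*
[####/####] end (terminal -1, V#4); searched ..#./..#. to 7

H winning at [..#./..#.]: True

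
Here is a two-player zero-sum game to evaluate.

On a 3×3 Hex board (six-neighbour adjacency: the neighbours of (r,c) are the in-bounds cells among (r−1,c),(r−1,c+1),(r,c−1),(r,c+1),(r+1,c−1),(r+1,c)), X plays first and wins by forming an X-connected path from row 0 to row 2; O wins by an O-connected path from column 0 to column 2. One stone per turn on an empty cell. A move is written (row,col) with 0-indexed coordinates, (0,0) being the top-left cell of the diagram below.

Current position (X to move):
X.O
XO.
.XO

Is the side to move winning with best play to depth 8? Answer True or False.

X winning at [X.O/XO./.XO]: True

p1 X@[X.O/XO./.XO]: (0,1)[XXO/XO./.XO]-1 (1,2)[X.O/XOX/.XO]-1 (2,0)[X.O/XO./XXO]+1*
p2 O@[X.O/XO./XXO] terminal -1; root [X.O/XO./.XO] d8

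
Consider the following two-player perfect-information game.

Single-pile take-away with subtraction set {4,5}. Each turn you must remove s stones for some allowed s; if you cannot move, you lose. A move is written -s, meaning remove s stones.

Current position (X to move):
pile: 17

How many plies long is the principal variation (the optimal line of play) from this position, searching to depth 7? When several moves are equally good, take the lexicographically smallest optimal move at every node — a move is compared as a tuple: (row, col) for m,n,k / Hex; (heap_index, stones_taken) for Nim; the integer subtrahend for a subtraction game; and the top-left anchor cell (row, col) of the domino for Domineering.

ply 1, X at 17 | -4=-1→13; -5=+1→12*
ply 2, O at 12 | -4=-1→8*; -5=-1→7
ply 3, X at 8 | -4=-1→4; -5=+1→3*
ply 4: 3 is terminal -1 (O); from 17 depth 7

PV length from [17]: 3 plies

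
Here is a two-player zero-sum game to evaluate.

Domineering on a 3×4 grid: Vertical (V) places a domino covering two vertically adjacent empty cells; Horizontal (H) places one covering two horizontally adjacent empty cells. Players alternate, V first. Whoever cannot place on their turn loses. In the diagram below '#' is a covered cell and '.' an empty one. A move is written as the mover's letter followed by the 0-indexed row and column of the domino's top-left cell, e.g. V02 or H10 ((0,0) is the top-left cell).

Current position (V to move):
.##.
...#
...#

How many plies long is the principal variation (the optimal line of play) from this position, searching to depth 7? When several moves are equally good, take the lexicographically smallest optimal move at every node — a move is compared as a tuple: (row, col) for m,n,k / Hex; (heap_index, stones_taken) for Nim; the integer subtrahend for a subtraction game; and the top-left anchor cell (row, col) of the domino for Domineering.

PV length from [.##./...#/...#]: 1 ply

p1 V@[.##./...#/...#]: V00[###./#..#/...#]-1 V10[.##./#..#/#..#]-1 V11[.##./.#.#/.#.#]+1* V12[.##./..##/..##]-1
p2 H@[.##./.#.#/.#.#] terminal -1; root [.##./...#/...#] d7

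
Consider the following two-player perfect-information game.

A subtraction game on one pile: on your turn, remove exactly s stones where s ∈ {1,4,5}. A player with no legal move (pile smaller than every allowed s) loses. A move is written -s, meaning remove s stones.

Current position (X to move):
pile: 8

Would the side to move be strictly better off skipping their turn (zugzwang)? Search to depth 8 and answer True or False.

ply 1, X at 8 | -1=-1→7*; -4=-1→4; -5=-1→3
ply 2, O at 7 | -1=-1→6; -4=-1→3; -5=+1→2*
ply 3, X at 2 | -1=-1→1*
ply 4, O at 1 | -1=+1→0*
ply 5: 0 is terminal -1 (X); from 8 depth 8
pass branch (O moves first from the same position):
  | ply 1, O at 8 | -1=-1→7*; -4=-1→4; -5=-1→3
  | ply 2, X at 7 | -1=-1→6; -4=-1→3; -5=+1→2*
  | ply 3, O at 2 | -1=-1→1*
  | ply 4, X at 1 | -1=+1→0*
  | ply 5: 0 is terminal -1 (O); from 8 depth 8
X moving scores -1; X passing scores +1

zugzwang(8, X) = True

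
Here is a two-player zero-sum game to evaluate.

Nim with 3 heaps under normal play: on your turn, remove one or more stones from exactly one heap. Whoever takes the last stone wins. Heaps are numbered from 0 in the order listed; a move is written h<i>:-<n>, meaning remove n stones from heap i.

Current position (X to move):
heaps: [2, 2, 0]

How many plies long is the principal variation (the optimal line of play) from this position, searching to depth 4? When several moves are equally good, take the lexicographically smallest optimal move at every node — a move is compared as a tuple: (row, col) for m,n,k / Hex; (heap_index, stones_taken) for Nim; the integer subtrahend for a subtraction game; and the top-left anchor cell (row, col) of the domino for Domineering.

PV length from [(2,2,0)]: 4 plies

[(2,2,0)] X move#1: h0:-1:-1/(1,2,0)*, h0:-2:-1/(0,2,0), h1:-1:-1/(2,1,0), h1:-2:-1/(2,0,0)
[(1,2,0)] O move#2: h0:-1:-1/(0,2,0), h1:-1:+1/(1,1,0)*, h1:-2:-1/(1,0,0)
[(1,1,0)] X move#3: h0:-1:-1/(0,1,0)*, h1:-1:-1/(1,0,0)
[(0,1,0)] O move#4: h1:-1:+1/(0,0,0)*
[(0,0,0)] end (terminal -1, X#5); searched (2,2,0) to 4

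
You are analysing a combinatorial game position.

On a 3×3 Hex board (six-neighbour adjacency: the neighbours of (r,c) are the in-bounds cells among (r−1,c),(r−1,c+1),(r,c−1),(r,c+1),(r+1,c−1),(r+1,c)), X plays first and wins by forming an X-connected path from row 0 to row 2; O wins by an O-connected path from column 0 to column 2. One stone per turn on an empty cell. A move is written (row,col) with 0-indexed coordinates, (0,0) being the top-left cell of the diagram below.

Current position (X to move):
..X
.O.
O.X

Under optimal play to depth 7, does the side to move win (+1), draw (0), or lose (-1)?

p1 X@[..X/.O./O.X]: (0,0)[X.X/.O./O.X]-1 (0,1)[.XX/.O./O.X]-1 (1,0)[..X/XO./O.X]-1 (1,2)[..X/.OX/O.X]+1* (2,1)[..X/.O./OXX]-1
p2 O@[..X/.OX/O.X] terminal -1; root [..X/.O./O.X] d7

value(..X/.O./O.X, X) = +1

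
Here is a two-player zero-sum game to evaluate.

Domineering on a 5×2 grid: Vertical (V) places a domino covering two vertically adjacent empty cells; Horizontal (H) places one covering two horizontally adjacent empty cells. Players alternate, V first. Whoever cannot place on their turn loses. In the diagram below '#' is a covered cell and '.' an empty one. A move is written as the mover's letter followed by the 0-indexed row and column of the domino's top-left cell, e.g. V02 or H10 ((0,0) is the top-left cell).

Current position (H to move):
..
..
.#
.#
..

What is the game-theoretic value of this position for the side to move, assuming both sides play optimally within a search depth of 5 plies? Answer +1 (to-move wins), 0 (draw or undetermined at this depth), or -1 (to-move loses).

[../../.#/.#/..] H move#1: H00:+1/##/../.#/.#/..*, H10:+1/../##/.#/.#/.., H40:-1/../../.#/.#/##
[##/../.#/.#/..] V move#2: V10:-1/##/#./##/.#/..*, V20:-1/##/../##/##/.., V30:-1/##/../.#/##/#.
[##/#./##/.#/..] H move#3: H40:+1/##/#./##/.#/##*
[##/#./##/.#/##] end (terminal -1, V#4); searched ../../.#/.#/.. to 5

value(../../.#/.#/.., H) = +1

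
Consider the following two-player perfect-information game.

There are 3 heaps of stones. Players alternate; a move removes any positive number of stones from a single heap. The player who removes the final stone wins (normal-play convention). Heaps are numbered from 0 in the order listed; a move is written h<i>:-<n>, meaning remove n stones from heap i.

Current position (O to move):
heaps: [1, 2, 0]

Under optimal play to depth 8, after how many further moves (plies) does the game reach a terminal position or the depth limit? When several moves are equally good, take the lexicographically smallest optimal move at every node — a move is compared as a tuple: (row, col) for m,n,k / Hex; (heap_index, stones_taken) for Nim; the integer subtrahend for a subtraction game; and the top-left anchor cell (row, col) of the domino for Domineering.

p1 O@[(1,2,0)]: h0:-1[(0,2,0)]-1 h1:-1[(1,1,0)]+1* h1:-2[(1,0,0)]-1
p2 X@[(1,1,0)]: h0:-1[(0,1,0)]-1* h1:-1[(1,0,0)]-1
p3 O@[(0,1,0)]: h1:-1[(0,0,0)]+1*
p4 X@[(0,0,0)] terminal -1; root [(1,2,0)] d8

PV length from [(1,2,0)]: 3 plies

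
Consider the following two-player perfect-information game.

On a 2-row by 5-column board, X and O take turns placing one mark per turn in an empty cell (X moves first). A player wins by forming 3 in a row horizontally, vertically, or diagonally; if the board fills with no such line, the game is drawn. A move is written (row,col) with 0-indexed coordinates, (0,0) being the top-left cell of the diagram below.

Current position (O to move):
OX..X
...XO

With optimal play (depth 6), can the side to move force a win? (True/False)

ply 1, O at OX..X/...XO | (0,2)=+0→OXO.X/...XO*; (0,3)=+0→OX.OX/...XO; (1,0)=+0→OX..X/O..XO; (1,1)=+0→OX..X/.O.XO; (1,2)=+0→OX..X/..OXO
ply 2, X at OXO.X/...XO | (0,3)=+0→OXOXX/...XO*; (1,0)=+0→OXO.X/X..XO; (1,1)=+0→OXO.X/.X.XO; (1,2)=+0→OXO.X/..XXO
ply 3, O at OXOXX/...XO | (1,0)=+0→OXOXX/O..XO*; (1,1)=+0→OXOXX/.O.XO; (1,2)=+0→OXOXX/..OXO
ply 4, X at OXOXX/O..XO | (1,1)=+0→OXOXX/OX.XO*; (1,2)=+0→OXOXX/O.XXO
ply 5, O at OXOXX/OX.XO | (1,2)=+0→OXOXX/OXOXO*
ply 6: OXOXX/OXOXO is terminal +0 (X); from OX..X/...XO depth 6

O winning at [OX..X/...XO]: False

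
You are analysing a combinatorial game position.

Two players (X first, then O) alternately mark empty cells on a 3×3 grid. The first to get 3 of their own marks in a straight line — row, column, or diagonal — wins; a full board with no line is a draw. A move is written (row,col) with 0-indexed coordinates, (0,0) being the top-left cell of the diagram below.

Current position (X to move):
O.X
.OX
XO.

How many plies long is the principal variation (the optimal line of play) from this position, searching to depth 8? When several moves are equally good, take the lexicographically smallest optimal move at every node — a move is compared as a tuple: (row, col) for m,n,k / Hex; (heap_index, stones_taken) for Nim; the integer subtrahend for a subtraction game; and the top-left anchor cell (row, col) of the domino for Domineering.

PV length from [O.X/.OX/XO.]: 1 ply

ply 1, X at O.X/.OX/XO. | (0,1)=-1→OXX/.OX/XO.; (1,0)=-1→O.X/XOX/XO.; (2,2)=+1→O.X/.OX/XOX*
ply 2: O.X/.OX/XOX is terminal -1 (O); from O.X/.OX/XO. depth 8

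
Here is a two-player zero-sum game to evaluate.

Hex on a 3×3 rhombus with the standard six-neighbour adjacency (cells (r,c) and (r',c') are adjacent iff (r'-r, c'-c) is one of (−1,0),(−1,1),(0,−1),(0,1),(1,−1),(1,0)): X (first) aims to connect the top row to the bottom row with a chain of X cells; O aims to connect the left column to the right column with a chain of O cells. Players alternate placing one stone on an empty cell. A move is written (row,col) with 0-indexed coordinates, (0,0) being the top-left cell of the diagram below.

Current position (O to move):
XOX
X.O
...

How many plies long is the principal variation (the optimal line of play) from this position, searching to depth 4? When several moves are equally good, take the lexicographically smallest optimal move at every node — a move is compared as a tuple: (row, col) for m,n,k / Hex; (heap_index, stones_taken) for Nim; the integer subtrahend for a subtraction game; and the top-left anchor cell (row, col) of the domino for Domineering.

ply 1, O at XOX/X.O/... | (1,1)=-1→XOX/XOO/...; (2,0)=+1→XOX/X.O/O..*; (2,1)=-1→XOX/X.O/.O.; (2,2)=-1→XOX/X.O/..O
ply 2, X at XOX/X.O/O.. | (1,1)=-1→XOX/XXO/O..*; (2,1)=-1→XOX/X.O/OX.; (2,2)=-1→XOX/X.O/O.X
ply 3, O at XOX/XXO/O.. | (2,1)=+1→XOX/XXO/OO.*; (2,2)=-1→XOX/XXO/O.O
ply 4: XOX/XXO/OO. is terminal -1 (X); from XOX/X.O/... depth 4

PV length from [XOX/X.O/...]: 3 plies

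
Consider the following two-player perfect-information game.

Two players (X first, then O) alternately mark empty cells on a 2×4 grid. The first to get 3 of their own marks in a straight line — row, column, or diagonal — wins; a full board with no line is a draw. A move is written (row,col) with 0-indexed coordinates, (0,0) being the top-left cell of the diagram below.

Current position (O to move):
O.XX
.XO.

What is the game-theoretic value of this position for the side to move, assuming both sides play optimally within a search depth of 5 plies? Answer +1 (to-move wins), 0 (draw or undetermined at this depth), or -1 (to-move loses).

value(O.XX/.XO., O) = 0

ply 1, O at O.XX/.XO. | (0,1)=+0→OOXX/.XO.*; (1,0)=-1→O.XX/OXO.; (1,3)=-1→O.XX/.XOO
ply 2, X at OOXX/.XO. | (1,0)=+0→OOXX/XXO.*; (1,3)=+0→OOXX/.XOX
ply 3, O at OOXX/XXO. | (1,3)=+0→OOXX/XXOO*
ply 4: OOXX/XXOO is terminal +0 (X); from O.XX/.XO. depth 5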